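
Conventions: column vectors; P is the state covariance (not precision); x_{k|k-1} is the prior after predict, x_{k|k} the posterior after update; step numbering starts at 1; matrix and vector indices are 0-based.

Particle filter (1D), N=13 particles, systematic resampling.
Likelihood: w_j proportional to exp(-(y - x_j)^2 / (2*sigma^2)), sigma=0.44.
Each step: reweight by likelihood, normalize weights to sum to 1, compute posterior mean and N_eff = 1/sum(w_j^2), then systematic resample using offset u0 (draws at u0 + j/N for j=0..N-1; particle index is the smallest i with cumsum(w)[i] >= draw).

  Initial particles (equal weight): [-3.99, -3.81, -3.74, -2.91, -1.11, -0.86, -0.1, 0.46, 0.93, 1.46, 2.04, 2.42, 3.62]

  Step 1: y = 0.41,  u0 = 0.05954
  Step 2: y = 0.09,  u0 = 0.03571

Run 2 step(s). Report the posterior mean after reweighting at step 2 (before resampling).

post_mean = 0.2860

step 1: w=[0.0000, 0.0000, 0.0000, 0.0000, 0.0012, 0.0075, 0.2457, 0.4779, 0.2393, 0.0279, 0.0005, 0.0000, 0.0000]  mean=0.4518  Neff=2.8830  idx=[6, 6, 6, 7, 7, 7, 7, 7, 7, 8, 8, 8, 9]
step 2: w=[0.1225, 0.1225, 0.1225, 0.0944, 0.0944, 0.0944, 0.0944, 0.0944, 0.0944, 0.0217, 0.0217, 0.0217, 0.0011]  mean=0.2860  Neff=10.0130  idx=[0, 0, 1, 2, 2, 3, 4, 5, 6, 6, 7, 8, 10]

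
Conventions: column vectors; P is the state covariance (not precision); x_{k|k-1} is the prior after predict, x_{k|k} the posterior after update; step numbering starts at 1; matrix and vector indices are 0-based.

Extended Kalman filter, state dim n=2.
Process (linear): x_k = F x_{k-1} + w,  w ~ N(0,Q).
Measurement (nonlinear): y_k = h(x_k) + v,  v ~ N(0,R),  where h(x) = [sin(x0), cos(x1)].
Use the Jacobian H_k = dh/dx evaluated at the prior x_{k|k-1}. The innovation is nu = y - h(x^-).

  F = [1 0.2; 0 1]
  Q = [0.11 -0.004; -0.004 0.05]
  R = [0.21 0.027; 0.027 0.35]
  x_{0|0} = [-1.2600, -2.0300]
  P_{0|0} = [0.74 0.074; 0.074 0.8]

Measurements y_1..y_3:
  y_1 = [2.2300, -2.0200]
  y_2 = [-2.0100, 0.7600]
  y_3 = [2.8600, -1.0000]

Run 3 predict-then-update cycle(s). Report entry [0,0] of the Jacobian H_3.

H_jac[0,0] = -0.3314

step 1: x^-=[-1.6660, -2.0300]  P^-=[0.9116 0.2300; 0.2300 0.8500]  H_jac=[-0.0951 0.0000; 0.0000 0.8964]  S=[0.2182 0.0074; 0.0074 1.0330]  K=[-0.4039 0.2025; -0.1252 0.7385]  nu=[3.2255, -1.5768]  x^+=[-3.2882, -3.5984]  P^+=[0.8349 0.0669; 0.0669 0.2846]
step 2: x^-=[-4.0078, -3.5984]  P^-=[0.9830 0.1198; 0.1198 0.3346]  H_jac=[-0.6477 0.0000; 0.0000 -0.4410]  S=[0.6224 0.0612; 0.0612 0.4151]  K=[-1.0253 0.0239; -0.0910 -0.3421]  nu=[-2.7719, 1.6575]  x^+=[-1.1260, -3.9130]  P^+=[0.3314 0.0438; 0.0438 0.2770]
step 3: x^-=[-1.9086, -3.9130]  P^-=[0.4700 0.0952; 0.0952 0.3270]  H_jac=[-0.3314 0.0000; 0.0000 -0.6971]  S=[0.2616 0.0490; 0.0490 0.5089]  K=[-0.5815 -0.0744; -0.0374 -0.4444]  nu=[3.8035, -0.2831]  x^+=[-4.0993, -3.9293]  P^+=[0.3745 0.0599; 0.0599 0.2245]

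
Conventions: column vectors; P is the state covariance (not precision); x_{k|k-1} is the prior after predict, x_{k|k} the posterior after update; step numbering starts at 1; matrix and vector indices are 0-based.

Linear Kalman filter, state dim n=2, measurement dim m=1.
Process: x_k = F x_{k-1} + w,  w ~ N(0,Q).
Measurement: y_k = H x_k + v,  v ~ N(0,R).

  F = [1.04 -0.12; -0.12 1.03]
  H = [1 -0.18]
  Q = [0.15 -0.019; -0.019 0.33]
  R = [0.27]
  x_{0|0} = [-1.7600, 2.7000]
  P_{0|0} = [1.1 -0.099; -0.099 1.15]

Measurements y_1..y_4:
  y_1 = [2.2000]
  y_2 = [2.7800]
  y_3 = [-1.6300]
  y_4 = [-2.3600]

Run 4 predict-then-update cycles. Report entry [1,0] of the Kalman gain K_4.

step 1: x^-=[-2.1544, 2.9922]  P^-=[1.3810 -0.4059; -0.4059 1.5903]  S=[1.8487]  K=[0.7866; -0.3744]  nu=[4.8930]  x^+=[1.6942, 1.1602]  P^+=[0.2373 0.1385; 0.1385 1.3312]
step 2: x^-=[1.6228, 0.9917]  P^-=[0.3913 -0.0628; -0.0628 1.7114]  S=[0.7393]  K=[0.5445; -0.5016]  nu=[1.3358]  x^+=[2.3501, 0.3217]  P^+=[0.1721 0.1392; 0.1392 1.5254]
step 3: x^-=[2.4055, 0.0494]  P^-=[0.3233 -0.0780; -0.0780 1.9164]  S=[0.6835]  K=[0.4936; -0.6187]  nu=[-4.0266]  x^+=[0.4180, 2.5408]  P^+=[0.1568 0.1308; 0.1308 1.6547]
step 4: x^-=[0.1298, 2.5669]  P^-=[0.3108 -0.1011; -0.1011 2.0554]  S=[0.6838]  K=[0.4811; -0.6889]  nu=[-2.0277]  x^+=[-0.8458, 3.9639]  P^+=[0.1525 0.1255; 0.1255 1.7309]

K[1,0] = -0.6889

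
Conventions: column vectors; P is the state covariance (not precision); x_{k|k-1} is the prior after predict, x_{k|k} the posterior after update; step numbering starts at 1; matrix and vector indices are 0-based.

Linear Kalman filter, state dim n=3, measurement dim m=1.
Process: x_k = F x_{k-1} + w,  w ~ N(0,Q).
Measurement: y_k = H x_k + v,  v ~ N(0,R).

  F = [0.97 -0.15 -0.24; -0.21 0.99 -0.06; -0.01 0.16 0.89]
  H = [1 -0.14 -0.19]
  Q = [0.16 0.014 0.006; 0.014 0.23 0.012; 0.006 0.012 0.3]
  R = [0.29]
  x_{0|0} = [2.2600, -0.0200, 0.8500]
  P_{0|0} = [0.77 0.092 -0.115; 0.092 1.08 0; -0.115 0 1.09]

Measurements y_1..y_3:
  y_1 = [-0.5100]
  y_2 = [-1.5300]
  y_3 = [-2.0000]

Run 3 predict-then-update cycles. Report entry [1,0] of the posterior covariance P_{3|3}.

step 1: x^-=[1.9912, -0.5454, 0.7307]  P^-=[0.9983 -0.1954 -0.3454; -0.1954 1.2852 0.1439; -0.3454 0.1439 1.1929]  S=[1.5502]  K=[0.7040; -0.2598; -0.3820]  nu=[-2.4387]  x^+=[0.2744, 0.0881, 1.6622]  P^+=[0.2301 0.0881 0.0715; 0.0881 1.1806 -0.0099; 0.0715 -0.0099 0.9667]
step 2: x^-=[-0.1460, -0.0702, 1.4907]  P^-=[0.3991 -0.1052 -0.1536; -0.1052 1.3671 0.1221; -0.1536 0.1221 1.0916]  S=[0.8496]  K=[0.5214; -0.3764; -0.4451]  nu=[-1.1106]  x^+=[-0.7251, 0.3479, 1.9850]  P^+=[0.1681 0.0615 0.0435; 0.0615 1.2468 -0.0202; 0.0435 -0.0202 0.9233]
step 3: x^-=[-1.2319, 0.3775, 1.8296]  P^-=[0.3598 -0.1268 -0.1720; -0.1268 1.4406 0.1321; -0.1720 0.1321 1.0565]  S=[0.8240]  K=[0.4978; -0.4291; -0.4748]  nu=[-0.3676]  x^+=[-1.4149, 0.5353, 2.0041]  P^+=[0.1556 0.0492 0.0228; 0.0492 1.2889 -0.0357; 0.0228 -0.0357 0.8708]

P_post[1,0] = 0.0492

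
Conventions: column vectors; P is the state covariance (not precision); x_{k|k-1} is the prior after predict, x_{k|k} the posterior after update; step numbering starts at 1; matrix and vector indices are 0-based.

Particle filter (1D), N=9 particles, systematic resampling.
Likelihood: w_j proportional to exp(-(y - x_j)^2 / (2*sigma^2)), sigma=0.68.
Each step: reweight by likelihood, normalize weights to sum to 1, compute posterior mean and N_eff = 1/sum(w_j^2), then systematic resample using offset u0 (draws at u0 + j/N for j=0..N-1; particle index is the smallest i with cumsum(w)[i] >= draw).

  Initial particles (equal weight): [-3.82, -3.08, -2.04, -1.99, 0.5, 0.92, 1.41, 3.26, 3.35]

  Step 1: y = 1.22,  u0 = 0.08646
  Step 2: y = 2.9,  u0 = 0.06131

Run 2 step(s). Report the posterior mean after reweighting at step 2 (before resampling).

post_mean = 1.3495

step 1: w=[0.0000, 0.0000, 0.0000, 0.0000, 0.2322, 0.3690, 0.3912, 0.0045, 0.0030]  mean=1.0320  Neff=2.9139  idx=[4, 4, 5, 5, 5, 6, 6, 6, 6]
step 2: w=[0.0048, 0.0048, 0.0352, 0.0352, 0.0352, 0.2212, 0.2212, 0.2212, 0.2212]  mean=1.3495  Neff=5.0128  idx=[3, 5, 5, 6, 6, 7, 7, 8, 8]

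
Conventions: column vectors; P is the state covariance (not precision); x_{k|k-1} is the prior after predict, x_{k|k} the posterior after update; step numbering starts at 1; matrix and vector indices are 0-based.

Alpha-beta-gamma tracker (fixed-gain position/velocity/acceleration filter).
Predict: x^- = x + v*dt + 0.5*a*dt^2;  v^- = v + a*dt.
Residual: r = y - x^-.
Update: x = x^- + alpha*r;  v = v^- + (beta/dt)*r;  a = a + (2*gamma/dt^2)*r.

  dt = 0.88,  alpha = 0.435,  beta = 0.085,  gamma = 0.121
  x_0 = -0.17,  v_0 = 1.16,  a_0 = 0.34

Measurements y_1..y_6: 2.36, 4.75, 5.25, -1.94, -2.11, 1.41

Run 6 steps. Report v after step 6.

step 1: x_pred=0.9824  r=1.3776  x^+=1.5817  v^+=1.5923  a^+=0.7705
step 2: x_pred=3.2812  r=1.4688  x^+=3.9201  v^+=2.4122  a^+=1.2295
step 3: x_pred=6.5189  r=-1.2689  x^+=5.9669  v^+=3.3715  a^+=0.8330
step 4: x_pred=9.2564  r=-11.1964  x^+=4.3860  v^+=3.0231  a^+=-2.6659
step 5: x_pred=6.0140  r=-8.1240  x^+=2.4801  v^+=-0.1076  a^+=-5.2047
step 6: x_pred=0.3701  r=1.0399  x^+=0.8225  v^+=-4.5873  a^+=-4.8797

v_post = -4.5873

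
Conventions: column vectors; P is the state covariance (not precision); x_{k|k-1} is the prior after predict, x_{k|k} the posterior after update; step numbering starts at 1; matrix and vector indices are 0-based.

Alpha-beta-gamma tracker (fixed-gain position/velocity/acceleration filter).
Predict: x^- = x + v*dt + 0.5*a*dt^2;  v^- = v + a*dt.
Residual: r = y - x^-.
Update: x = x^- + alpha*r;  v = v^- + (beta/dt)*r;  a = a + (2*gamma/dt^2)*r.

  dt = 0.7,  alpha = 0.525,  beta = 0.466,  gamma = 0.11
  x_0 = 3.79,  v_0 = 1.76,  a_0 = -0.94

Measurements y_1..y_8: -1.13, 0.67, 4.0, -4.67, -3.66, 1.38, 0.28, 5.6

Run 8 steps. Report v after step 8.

step 1: x_pred=4.7917  r=-5.9217  x^+=1.6828  v^+=-2.8402  a^+=-3.5987
step 2: x_pred=-1.1870  r=1.8570  x^+=-0.2121  v^+=-4.1230  a^+=-2.7650
step 3: x_pred=-3.7756  r=7.7756  x^+=0.3066  v^+=-0.8822  a^+=0.7261
step 4: x_pred=-0.1330  r=-4.5370  x^+=-2.5149  v^+=-3.3942  a^+=-1.3109
step 5: x_pred=-5.2121  r=1.5521  x^+=-4.3972  v^+=-3.2786  a^+=-0.6140
step 6: x_pred=-6.8427  r=8.2227  x^+=-2.5258  v^+=1.7655  a^+=3.0778
step 7: x_pred=-0.5358  r=0.8158  x^+=-0.1075  v^+=4.4631  a^+=3.4441
step 8: x_pred=3.8604  r=1.7396  x^+=4.7737  v^+=8.0320  a^+=4.2251

v_post = 8.0320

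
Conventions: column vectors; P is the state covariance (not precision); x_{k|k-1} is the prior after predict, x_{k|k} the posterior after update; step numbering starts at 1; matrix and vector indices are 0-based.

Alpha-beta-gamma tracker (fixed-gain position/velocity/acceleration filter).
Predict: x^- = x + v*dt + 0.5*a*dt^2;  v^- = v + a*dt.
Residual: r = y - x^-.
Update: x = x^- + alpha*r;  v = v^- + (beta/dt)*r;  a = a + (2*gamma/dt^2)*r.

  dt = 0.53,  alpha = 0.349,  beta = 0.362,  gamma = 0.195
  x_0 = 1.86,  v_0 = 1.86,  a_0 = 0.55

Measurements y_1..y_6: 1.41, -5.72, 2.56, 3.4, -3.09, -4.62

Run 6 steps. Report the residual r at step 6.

resid = -5.1738

step 1: x_pred=2.9230  r=-1.5130  x^+=2.3950  v^+=1.1181  a^+=-1.5507
step 2: x_pred=2.7698  r=-8.4898  x^+=-0.1932  v^+=-5.5025  a^+=-13.3379
step 3: x_pred=-4.9828  r=7.5428  x^+=-2.3503  v^+=-7.4197  a^+=-2.8655
step 4: x_pred=-6.6852  r=10.0852  x^+=-3.1655  v^+=-2.0500  a^+=11.1368
step 5: x_pred=-2.6878  r=-0.4022  x^+=-2.8282  v^+=3.5778  a^+=10.5784
step 6: x_pred=0.5538  r=-5.1738  x^+=-1.2519  v^+=5.6506  a^+=3.3951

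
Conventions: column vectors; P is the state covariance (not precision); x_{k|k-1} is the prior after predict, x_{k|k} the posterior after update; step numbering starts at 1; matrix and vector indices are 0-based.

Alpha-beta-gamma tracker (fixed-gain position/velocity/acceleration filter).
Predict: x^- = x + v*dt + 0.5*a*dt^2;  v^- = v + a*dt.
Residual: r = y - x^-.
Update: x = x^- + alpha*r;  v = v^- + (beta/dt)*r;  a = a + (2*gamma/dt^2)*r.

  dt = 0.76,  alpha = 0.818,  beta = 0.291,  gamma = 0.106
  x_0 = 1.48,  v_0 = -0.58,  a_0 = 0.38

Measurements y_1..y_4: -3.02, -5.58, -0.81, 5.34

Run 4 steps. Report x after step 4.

step 1: x_pred=1.1489  r=-4.1689  x^+=-2.2613  v^+=-1.8875  a^+=-1.1502
step 2: x_pred=-4.0279  r=-1.5521  x^+=-5.2975  v^+=-3.3559  a^+=-1.7198
step 3: x_pred=-8.3447  r=7.5347  x^+=-2.1813  v^+=-1.7780  a^+=1.0457
step 4: x_pred=-3.2306  r=8.5706  x^+=3.7802  v^+=2.2984  a^+=4.1914

x_post = 3.7802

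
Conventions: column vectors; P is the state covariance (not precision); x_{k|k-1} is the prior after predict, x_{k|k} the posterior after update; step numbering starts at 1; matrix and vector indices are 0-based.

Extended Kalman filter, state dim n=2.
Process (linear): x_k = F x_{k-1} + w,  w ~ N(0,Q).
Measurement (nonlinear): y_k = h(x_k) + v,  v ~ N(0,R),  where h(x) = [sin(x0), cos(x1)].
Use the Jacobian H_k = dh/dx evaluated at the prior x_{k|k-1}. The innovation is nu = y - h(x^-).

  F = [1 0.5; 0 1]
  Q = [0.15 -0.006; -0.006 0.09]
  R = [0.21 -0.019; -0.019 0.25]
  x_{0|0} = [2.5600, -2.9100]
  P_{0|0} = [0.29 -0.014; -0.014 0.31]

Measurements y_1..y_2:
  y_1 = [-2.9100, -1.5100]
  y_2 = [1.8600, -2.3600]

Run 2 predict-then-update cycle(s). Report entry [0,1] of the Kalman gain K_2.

K[0,1] = -0.1538

step 1: x^-=[1.1050, -2.9100]  P^-=[0.5035 0.1350; 0.1350 0.4000]  H_jac=[0.4491 0.0000; 0.0000 0.2295]  S=[0.3116 -0.0051; -0.0051 0.2711]  K=[0.7279 0.1280; 0.2002 0.3424]  nu=[-3.8035, -0.5367]  x^+=[-1.7322, -3.8552]  P^+=[0.3349 0.0791; 0.0791 0.3564]
step 2: x^-=[-3.6598, -3.8552]  P^-=[0.6532 0.2513; 0.2513 0.4464]  H_jac=[-0.8687 0.0000; 0.0000 -0.6546]  S=[0.7029 0.1239; 0.1239 0.4413]  K=[-0.7801 -0.1538; -0.2040 -0.6049]  nu=[1.3647, -1.6040]  x^+=[-4.4778, -3.1633]  P^+=[0.1852 0.0361; 0.0361 0.2251]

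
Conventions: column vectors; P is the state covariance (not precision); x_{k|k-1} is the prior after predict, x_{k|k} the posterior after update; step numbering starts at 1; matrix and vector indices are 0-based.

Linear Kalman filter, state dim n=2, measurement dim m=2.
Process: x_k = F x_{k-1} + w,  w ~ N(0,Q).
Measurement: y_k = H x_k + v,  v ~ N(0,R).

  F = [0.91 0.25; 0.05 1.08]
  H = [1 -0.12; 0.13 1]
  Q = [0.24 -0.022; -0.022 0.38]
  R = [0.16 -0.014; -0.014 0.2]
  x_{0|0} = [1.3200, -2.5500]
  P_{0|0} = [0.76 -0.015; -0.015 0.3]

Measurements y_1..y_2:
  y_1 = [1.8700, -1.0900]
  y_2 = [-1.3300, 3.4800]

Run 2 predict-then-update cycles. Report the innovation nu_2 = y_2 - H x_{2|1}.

innov = [-2.5584, 4.9769]

step 1: x^-=[0.5637, -2.6880]  P^-=[0.8813 0.0787; 0.0787 0.7302]  S=[1.0329 0.0904; 0.0904 0.9655]  K=[0.8334 0.1221; -0.0764 0.7740]  nu=[0.9837, 1.5247]  x^+=[1.5697, -1.5830]  P^+=[0.1311 -0.0043; -0.0043 0.1564]
step 2: x^-=[1.0327, -1.6312]  P^-=[0.3564 0.0219; 0.0219 0.5623]  S=[0.5192 -0.0136; -0.0136 0.7740]  K=[0.6839 0.1002; -0.0687 0.7289]  nu=[-2.5584, 4.9769]  x^+=[-0.2186, 2.1725]  P^+=[0.1076 -0.0035; -0.0035 0.1472]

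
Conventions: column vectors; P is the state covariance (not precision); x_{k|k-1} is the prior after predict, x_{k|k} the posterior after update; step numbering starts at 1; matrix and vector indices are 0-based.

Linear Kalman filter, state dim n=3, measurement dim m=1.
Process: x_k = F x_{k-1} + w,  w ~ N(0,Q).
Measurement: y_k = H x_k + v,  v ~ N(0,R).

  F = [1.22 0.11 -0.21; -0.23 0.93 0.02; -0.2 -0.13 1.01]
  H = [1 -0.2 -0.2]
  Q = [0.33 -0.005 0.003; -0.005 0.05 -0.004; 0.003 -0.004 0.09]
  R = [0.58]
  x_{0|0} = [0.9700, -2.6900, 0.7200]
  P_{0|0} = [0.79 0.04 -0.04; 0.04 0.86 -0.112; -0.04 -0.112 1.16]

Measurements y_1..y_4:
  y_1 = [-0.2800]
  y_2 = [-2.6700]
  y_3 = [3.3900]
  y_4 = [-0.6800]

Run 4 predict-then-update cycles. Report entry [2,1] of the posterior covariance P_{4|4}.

P_post[2,1] = -0.3125

step 1: x^-=[0.7363, -2.7104, 0.8829]  P^-=[1.6038 -0.0805 -0.5218; -0.0805 0.8152 -0.1499; -0.5218 -0.1499 1.3671]  S=[2.5000]  K=[0.6897; -0.0854; -0.3061]  nu=[-1.3818]  x^+=[-0.2167, -2.5924, 1.3059]  P^+=[0.4146 0.0668 0.0060; 0.0668 0.7969 -0.2153; 0.0060 -0.2153 1.1329]
step 2: x^-=[-0.8238, -2.3349, 1.6993]  P^-=[1.0315 0.0715 -0.3841; 0.0715 0.7250 -0.2719; -0.3841 -0.2719 1.3333]  S=[1.7971]  K=[0.6088; -0.0106; -0.3318]  nu=[-1.9733]  x^+=[-2.0251, -2.3140, 2.3541]  P^+=[0.3655 0.0832 -0.0210; 0.0832 0.7248 -0.2782; -0.0210 -0.2782 1.1354]
step 3: x^-=[-3.2195, -1.6392, 3.0835]  P^-=[0.9788 0.1063 -0.4177; 0.1063 0.6509 -0.3205; -0.4177 -0.3205 1.3610]  S=[1.7382]  K=[0.5989; 0.0231; -0.3600]  nu=[6.8984]  x^+=[0.9122, -1.4797, 0.6000]  P^+=[0.3553 0.0822 -0.0429; 0.0822 0.6500 -0.3060; -0.0429 -0.3060 1.1357]
step 4: x^-=[0.8242, -1.5740, 0.6159]  P^-=[0.9749 0.1042 -0.4457; 0.1042 0.5853 -0.3327; -0.4457 -0.3327 1.3757]  S=[1.7433]  K=[0.5984; 0.0308; -0.3753]  nu=[-1.6958]  x^+=[-0.1906, -1.6262, 1.2524]  P^+=[0.3507 0.0721 -0.0542; 0.0721 0.5836 -0.3125; -0.0542 -0.3125 1.1301]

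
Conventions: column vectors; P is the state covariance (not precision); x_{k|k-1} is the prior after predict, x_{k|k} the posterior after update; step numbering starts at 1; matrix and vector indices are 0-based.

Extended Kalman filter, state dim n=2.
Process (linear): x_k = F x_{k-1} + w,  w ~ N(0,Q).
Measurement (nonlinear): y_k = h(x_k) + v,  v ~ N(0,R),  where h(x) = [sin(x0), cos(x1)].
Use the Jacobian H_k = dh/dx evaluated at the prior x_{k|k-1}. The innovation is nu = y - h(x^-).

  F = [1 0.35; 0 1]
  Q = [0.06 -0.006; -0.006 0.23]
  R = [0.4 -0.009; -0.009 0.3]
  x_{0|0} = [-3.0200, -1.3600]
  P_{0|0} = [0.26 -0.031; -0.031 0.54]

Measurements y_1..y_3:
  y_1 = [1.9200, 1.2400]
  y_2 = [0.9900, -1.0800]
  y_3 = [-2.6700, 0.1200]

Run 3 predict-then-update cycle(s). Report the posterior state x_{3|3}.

step 1: x^-=[-3.4960, -1.3600]  P^-=[0.3644 0.1520; 0.1520 0.7700]  H_jac=[-0.9379 0.0000; 0.0000 0.9779]  S=[0.7206 -0.1484; -0.1484 1.0363]  K=[-0.4583 0.0778; -0.0497 0.7195]  nu=[1.5730, 1.0308]  x^+=[-4.1368, -0.6965]  P^+=[0.1962 0.0281; 0.0281 0.2212]
step 2: x^-=[-4.3805, -0.6965]  P^-=[0.3030 0.0995; 0.0995 0.4512]  H_jac=[-0.3258 0.0000; 0.0000 0.6415]  S=[0.4322 -0.0298; -0.0298 0.4857]  K=[-0.2203 0.1179; -0.0341 0.5939]  nu=[0.0446, -1.8471]  x^+=[-4.6081, -1.7950]  P^+=[0.2737 0.0582; 0.0582 0.2782]
step 3: x^-=[-5.2364, -1.7950]  P^-=[0.4085 0.1496; 0.1496 0.5082]  H_jac=[0.5003 0.0000; 0.0000 0.9750]  S=[0.5023 0.0640; 0.0640 0.7831]  K=[0.3873 0.1546; 0.0691 0.6271]  nu=[-3.5358, 0.3423]  x^+=[-6.5528, -1.8248]  P^+=[0.3068 0.0440; 0.0440 0.1923]

x_post = [-6.5528, -1.8248]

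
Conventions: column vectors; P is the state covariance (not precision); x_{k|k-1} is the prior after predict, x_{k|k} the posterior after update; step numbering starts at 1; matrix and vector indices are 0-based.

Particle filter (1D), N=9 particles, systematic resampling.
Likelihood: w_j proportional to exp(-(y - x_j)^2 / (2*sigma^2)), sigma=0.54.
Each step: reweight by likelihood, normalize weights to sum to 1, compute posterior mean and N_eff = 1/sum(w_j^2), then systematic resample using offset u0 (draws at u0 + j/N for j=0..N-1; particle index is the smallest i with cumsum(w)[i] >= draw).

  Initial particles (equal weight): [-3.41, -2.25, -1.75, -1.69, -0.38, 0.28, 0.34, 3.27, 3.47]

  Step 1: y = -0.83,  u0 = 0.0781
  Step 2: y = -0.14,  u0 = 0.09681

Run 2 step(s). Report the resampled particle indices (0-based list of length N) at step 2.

resampled_idx = [3, 4, 4, 5, 5, 6, 7, 8, 8]

step 1: w=[0.0000, 0.0214, 0.1593, 0.1913, 0.4806, 0.0822, 0.0650, 0.0000, 0.0000]  mean=-0.7879  Neff=3.2848  idx=[2, 3, 3, 4, 4, 4, 4, 5, 6]
step 2: w=[0.0023, 0.0032, 0.0032, 0.1783, 0.1783, 0.1783, 0.1783, 0.1455, 0.1326]  mean=-0.2001  Neff=6.0261  idx=[3, 4, 4, 5, 5, 6, 7, 8, 8]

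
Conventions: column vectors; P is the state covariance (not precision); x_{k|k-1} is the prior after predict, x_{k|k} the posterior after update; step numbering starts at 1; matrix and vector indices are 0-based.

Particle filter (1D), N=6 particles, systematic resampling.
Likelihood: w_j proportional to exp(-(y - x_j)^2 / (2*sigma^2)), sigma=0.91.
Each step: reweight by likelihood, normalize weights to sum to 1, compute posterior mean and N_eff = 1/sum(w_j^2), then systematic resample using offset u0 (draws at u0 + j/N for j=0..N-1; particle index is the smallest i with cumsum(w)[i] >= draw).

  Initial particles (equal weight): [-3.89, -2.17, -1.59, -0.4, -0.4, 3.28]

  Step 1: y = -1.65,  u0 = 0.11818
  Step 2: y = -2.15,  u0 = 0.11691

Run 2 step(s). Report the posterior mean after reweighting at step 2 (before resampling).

post_mean = -1.7878

step 1: w=[0.0181, 0.3176, 0.3731, 0.1456, 0.1456, 0.0000]  mean=-1.4693  Neff=3.5356  idx=[1, 1, 2, 2, 3, 4]
step 2: w=[0.2519, 0.2519, 0.2085, 0.2085, 0.0396, 0.0396]  mean=-1.7878  Neff=4.6093  idx=[0, 1, 1, 2, 3, 4]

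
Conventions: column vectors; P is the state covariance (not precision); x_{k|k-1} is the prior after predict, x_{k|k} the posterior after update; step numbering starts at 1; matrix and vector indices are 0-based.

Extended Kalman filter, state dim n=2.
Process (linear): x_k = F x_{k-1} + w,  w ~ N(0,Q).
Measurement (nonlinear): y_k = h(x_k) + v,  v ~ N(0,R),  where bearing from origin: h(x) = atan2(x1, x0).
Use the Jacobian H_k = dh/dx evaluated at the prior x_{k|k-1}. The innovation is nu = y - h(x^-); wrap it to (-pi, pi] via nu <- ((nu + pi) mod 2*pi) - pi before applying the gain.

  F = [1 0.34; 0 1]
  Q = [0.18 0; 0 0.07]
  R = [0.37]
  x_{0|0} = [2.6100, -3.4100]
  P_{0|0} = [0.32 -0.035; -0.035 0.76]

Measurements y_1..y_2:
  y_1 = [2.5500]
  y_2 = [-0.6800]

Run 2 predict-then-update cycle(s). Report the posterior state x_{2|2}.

step 1: x^-=[1.4506, -3.4100]  P^-=[0.5641 0.2234; 0.2234 0.8300]  H_jac=[0.2483 0.1056]  S=[0.4258]  K=[0.3844; 0.3362]  nu=[-2.5646]  x^+=[0.4648, -4.2723]  P^+=[0.5011 0.1684; 0.1684 0.7819]
step 2: x^-=[-0.9878, -4.2723]  P^-=[0.8860 0.4342; 0.4342 0.8519]  H_jac=[0.2222 -0.0514]  S=[0.4061]  K=[0.4299; 0.1298]  nu=[1.1180]  x^+=[-0.5072, -4.1271]  P^+=[0.8110 0.4115; 0.4115 0.8450]

x_post = [-0.5072, -4.1271]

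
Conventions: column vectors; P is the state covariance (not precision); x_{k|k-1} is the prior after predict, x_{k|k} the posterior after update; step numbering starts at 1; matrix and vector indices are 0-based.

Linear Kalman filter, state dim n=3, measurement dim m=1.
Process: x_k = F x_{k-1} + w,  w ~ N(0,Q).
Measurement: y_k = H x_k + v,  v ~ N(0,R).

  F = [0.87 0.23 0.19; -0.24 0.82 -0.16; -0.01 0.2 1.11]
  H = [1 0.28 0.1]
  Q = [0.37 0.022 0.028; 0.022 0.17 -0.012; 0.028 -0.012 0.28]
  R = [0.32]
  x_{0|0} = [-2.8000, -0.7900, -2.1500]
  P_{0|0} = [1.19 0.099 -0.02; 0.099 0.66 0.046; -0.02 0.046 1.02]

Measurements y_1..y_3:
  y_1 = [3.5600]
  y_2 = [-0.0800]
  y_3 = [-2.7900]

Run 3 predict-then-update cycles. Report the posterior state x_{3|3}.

step 1: x^-=[-3.0262, 0.3682, -2.5165]  P^-=[1.3795 -0.0587 0.2743; -0.0587 0.6559 -0.0419; 0.2743 -0.0419 1.5837]  S=[1.7864]  K=[0.7784; 0.0676; 0.2357]  nu=[6.7348]  x^+=[2.2159, 0.8235, -0.9294]  P^+=[0.2972 -0.1527 -0.0533; -0.1527 0.6477 -0.0704; -0.0533 -0.0704 1.4845]
step 2: x^-=[1.9407, 0.2922, -0.8891]  P^-=[0.5979 -0.0620 0.2700; -0.0620 0.7351 -0.2078; 0.2700 -0.2078 2.1056]  S=[1.0042]  K=[0.6050; 0.1225; 0.4206]  nu=[-2.0136]  x^+=[0.7225, 0.0455, -1.7361]  P^+=[0.2304 -0.1365 0.0145; -0.1365 0.7200 -0.2596; 0.0145 -0.2596 1.9279]
step 3: x^-=[0.3092, 0.1417, -1.9252]  P^-=[0.5795 -0.0723 0.3801; -0.0723 0.8397 -0.4599; 0.3801 -0.4599 2.5692]  S=[1.0008]  K=[0.5968; 0.1167; 0.5078]  nu=[-2.9464]  x^+=[-1.4492, -0.2023, -3.4214]  P^+=[0.2231 -0.1420 0.0768; -0.1420 0.8261 -0.5192; 0.0768 -0.5192 2.3110]

x_post = [-1.4492, -0.2023, -3.4214]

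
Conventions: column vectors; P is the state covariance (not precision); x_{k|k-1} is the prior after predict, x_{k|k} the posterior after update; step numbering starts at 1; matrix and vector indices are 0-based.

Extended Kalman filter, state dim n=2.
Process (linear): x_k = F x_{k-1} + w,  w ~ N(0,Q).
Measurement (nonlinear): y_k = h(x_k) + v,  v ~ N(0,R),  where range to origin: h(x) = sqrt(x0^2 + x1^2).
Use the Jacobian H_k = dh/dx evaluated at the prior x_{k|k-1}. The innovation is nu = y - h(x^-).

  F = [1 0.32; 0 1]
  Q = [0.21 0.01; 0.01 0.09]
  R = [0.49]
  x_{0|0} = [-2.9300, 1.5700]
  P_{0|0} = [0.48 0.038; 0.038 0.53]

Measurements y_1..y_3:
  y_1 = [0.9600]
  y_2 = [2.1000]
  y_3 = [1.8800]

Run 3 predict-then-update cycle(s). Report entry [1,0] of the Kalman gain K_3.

K[1,0] = 0.4031

step 1: x^-=[-2.4276, 1.5700]  P^-=[0.7686 0.2176; 0.2176 0.6200]  H_jac=[-0.8397 0.5431]  S=[1.0163]  K=[-0.5187; 0.1515]  nu=[-1.9310]  x^+=[-1.4259, 1.2774]  P^+=[0.4951 0.2975; 0.2975 0.5967]
step 2: x^-=[-1.0171, 1.2774]  P^-=[0.9566 0.4984; 0.4984 0.6867]  H_jac=[-0.6229 0.7823]  S=[0.7957]  K=[-0.2588; 0.2850]  nu=[0.4671]  x^+=[-1.1380, 1.4106]  P^+=[0.9033 0.5571; 0.5571 0.6221]
step 3: x^-=[-0.6866, 1.4106]  P^-=[1.5335 0.7662; 0.7662 0.7121]  H_jac=[-0.4377 0.8991]  S=[0.7564]  K=[0.0234; 0.4031]  nu=[0.3112]  x^+=[-0.6793, 1.5360]  P^+=[1.5331 0.7590; 0.7590 0.5891]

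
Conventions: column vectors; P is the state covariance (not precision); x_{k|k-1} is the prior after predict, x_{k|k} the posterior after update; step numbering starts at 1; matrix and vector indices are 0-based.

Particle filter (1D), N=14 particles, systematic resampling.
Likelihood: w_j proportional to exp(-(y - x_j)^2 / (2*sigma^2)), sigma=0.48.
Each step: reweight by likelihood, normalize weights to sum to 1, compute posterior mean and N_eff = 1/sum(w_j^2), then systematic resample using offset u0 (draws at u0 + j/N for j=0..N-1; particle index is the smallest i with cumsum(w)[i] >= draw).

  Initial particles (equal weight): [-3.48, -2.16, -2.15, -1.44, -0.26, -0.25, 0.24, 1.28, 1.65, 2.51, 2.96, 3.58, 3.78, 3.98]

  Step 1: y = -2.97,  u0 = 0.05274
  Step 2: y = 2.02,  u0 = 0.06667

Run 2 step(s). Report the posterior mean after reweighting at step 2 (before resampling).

post_mean = -2.1553

step 1: w=[0.5426, 0.2297, 0.2218, 0.0059, 0.0000, 0.0000, 0.0000, 0.0000, 0.0000, 0.0000, 0.0000, 0.0000, 0.0000, 0.0000]  mean=-2.8697  Neff=2.5229  idx=[0, 0, 0, 0, 0, 0, 0, 1, 1, 1, 1, 2, 2, 2]
step 2: w=[0.0000, 0.0000, 0.0000, 0.0000, 0.0000, 0.0000, 0.0000, 0.1316, 0.1316, 0.1316, 0.1316, 0.1578, 0.1578, 0.1578]  mean=-2.1553  Neff=6.9430  idx=[7, 8, 8, 9, 9, 10, 10, 11, 11, 12, 12, 13, 13, 13]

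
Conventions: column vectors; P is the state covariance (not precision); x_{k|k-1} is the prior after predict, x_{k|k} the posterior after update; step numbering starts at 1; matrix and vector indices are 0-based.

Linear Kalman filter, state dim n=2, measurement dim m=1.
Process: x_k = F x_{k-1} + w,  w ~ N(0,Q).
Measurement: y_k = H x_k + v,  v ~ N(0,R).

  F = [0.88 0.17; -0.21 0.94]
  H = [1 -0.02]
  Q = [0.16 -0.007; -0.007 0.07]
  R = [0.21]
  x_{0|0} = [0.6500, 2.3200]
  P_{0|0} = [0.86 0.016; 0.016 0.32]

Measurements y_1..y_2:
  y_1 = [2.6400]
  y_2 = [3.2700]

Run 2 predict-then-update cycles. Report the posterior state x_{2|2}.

step 1: x^-=[0.9664, 2.0443]  P^-=[0.8400 -0.1021; -0.1021 0.3844]  S=[1.0543]  K=[0.7987; -0.1042]  nu=[1.7145]  x^+=[2.3358, 1.8657]  P^+=[0.1674 -0.0144; -0.0144 0.3729]
step 2: x^-=[2.3727, 1.2633]  P^-=[0.2961 0.0102; 0.0102 0.4126]  S=[0.5059]  K=[0.5850; 0.0039]  nu=[0.9226]  x^+=[2.9124, 1.2669]  P^+=[0.1230 0.0091; 0.0091 0.4126]

x_post = [2.9124, 1.2669]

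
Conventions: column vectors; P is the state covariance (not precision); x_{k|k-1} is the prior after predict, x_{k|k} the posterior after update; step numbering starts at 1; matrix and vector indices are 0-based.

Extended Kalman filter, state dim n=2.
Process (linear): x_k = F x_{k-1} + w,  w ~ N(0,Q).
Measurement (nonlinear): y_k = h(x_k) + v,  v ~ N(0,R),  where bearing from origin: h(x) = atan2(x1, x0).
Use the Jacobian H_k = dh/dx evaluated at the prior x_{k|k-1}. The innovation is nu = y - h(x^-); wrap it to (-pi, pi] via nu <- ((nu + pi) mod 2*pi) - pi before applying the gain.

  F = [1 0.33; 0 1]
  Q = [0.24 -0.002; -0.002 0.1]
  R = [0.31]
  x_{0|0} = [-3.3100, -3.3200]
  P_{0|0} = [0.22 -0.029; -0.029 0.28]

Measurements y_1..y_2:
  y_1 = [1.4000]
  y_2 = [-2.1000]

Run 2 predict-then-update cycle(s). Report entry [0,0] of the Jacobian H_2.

step 1: x^-=[-4.4056, -3.3200]  P^-=[0.4714 0.0614; 0.0614 0.3800]  H_jac=[0.1091 -0.1448]  S=[0.3216]  K=[0.1322; -0.1502]  nu=[-2.3874]  x^+=[-4.7213, -2.9614]  P^+=[0.4657 0.0678; 0.0678 0.3727]
step 2: x^-=[-5.6986, -2.9614]  P^-=[0.7911 0.1888; 0.1888 0.4727]  H_jac=[0.0718 -0.1382]  S=[0.3194]  K=[0.0962; -0.1621]  nu=[0.5623]  x^+=[-5.6445, -3.0525]  P^+=[0.7881 0.1938; 0.1938 0.4644]

H_jac[0,0] = 0.0718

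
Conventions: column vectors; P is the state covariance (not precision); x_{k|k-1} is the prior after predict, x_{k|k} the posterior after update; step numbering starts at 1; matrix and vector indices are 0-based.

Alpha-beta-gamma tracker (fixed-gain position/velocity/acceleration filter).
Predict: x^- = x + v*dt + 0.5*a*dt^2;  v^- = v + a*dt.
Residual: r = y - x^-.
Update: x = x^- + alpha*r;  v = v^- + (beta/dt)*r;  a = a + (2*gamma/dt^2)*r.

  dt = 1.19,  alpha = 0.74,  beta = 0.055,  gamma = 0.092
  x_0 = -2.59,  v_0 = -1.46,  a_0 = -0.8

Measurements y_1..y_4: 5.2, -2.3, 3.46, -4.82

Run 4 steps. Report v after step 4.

step 1: x_pred=-4.8938  r=10.0938  x^+=2.5756  v^+=-1.9455  a^+=0.5115
step 2: x_pred=0.6227  r=-2.9227  x^+=-1.5401  v^+=-1.4718  a^+=0.1318
step 3: x_pred=-3.1983  r=6.6583  x^+=1.7288  v^+=-1.0073  a^+=0.9969
step 4: x_pred=1.2361  r=-6.0561  x^+=-3.2454  v^+=-0.1008  a^+=0.2100

v_post = -0.1008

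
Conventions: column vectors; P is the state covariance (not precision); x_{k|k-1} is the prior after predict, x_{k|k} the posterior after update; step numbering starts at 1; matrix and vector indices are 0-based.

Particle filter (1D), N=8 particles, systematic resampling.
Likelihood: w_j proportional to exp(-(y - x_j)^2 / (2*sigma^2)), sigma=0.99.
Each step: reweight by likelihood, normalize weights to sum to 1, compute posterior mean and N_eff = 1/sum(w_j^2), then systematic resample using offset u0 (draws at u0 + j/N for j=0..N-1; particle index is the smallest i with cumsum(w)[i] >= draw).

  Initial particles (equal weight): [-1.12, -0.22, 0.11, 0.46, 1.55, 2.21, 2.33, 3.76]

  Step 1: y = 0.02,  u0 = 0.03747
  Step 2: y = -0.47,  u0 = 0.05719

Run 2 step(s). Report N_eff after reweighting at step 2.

step 1: w=[0.1340, 0.2526, 0.2591, 0.2357, 0.0788, 0.0225, 0.0171, 0.0002]  mean=0.1437  Neff=4.7296  idx=[0, 1, 1, 2, 2, 3, 3, 4]
step 2: w=[0.1381, 0.1659, 0.1659, 0.1443, 0.1443, 0.1102, 0.1102, 0.0214]  mean=-0.0614  Neff=7.1207  idx=[0, 1, 2, 2, 3, 4, 5, 6]

N_eff = 7.1207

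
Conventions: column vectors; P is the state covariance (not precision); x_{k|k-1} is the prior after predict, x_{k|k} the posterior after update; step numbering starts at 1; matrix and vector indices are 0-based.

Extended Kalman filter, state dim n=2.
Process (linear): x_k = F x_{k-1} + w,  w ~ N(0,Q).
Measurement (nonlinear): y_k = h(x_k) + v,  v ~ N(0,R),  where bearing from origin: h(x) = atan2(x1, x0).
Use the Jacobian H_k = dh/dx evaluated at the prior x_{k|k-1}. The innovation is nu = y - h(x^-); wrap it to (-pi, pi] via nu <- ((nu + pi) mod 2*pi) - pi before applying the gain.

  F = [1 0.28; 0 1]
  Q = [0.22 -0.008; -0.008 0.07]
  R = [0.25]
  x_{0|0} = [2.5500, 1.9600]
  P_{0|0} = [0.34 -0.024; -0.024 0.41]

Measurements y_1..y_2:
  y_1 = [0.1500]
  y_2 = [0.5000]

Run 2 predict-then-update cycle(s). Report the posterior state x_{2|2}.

x_post = [3.6956, 1.8297]

step 1: x^-=[3.0988, 1.9600]  P^-=[0.5787 0.0828; 0.0828 0.4800]  H_jac=[-0.1458 0.2305]  S=[0.2822]  K=[-0.2313; 0.3492]  nu=[-0.4140]  x^+=[3.1946, 1.8154]  P^+=[0.5636 0.1056; 0.1056 0.4456]
step 2: x^-=[3.7029, 1.8154]  P^-=[0.8777 0.2224; 0.2224 0.5156]  H_jac=[-0.1067 0.2177]  S=[0.2741]  K=[-0.1652; 0.3229]  nu=[0.0442]  x^+=[3.6956, 1.8297]  P^+=[0.8702 0.2370; 0.2370 0.4870]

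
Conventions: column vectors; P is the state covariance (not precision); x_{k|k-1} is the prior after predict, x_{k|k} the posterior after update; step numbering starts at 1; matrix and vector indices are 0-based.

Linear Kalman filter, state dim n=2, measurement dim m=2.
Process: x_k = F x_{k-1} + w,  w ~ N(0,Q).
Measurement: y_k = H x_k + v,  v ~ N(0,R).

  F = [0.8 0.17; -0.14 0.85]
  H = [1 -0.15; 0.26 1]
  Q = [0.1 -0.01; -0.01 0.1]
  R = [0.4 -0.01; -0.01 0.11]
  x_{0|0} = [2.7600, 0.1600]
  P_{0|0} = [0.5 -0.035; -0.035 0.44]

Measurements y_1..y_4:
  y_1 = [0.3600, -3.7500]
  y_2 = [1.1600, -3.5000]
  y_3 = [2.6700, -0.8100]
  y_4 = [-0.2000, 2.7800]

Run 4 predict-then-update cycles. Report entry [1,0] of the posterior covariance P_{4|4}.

P_post[1,0] = -0.0255

step 1: x^-=[2.2352, -0.2504]  P^-=[0.4232 -0.0254; -0.0254 0.4360]  S=[0.8406 0.0102; 0.0102 0.5614]  K=[0.5062 0.1415; -0.1173 0.7670]  nu=[-1.9128, -4.0808]  x^+=[0.6893, -3.1560]  P^+=[0.1950 -0.0402; -0.0402 0.0960]
step 2: x^-=[0.0149, -2.7791]  P^-=[0.2167 -0.0444; -0.0444 0.1828]  S=[0.6341 -0.0237; -0.0237 0.2843]  K=[0.3549 0.0717; -0.0910 0.5946]  nu=[0.7282, -0.7248]  x^+=[0.2214, -3.2763]  P^+=[0.1366 -0.0312; -0.0312 0.0744]
step 3: x^-=[-0.3799, -2.8158]  P^-=[0.1811 -0.0350; -0.0350 0.1639]  S=[0.5953 -0.0211; -0.0211 0.2679]  K=[0.3155 0.0700; -0.0798 0.5714]  nu=[2.6275, 2.1046]  x^+=[0.5964, -1.8230]  P^+=[0.1214 -0.0270; -0.0270 0.0707]
step 4: x^-=[0.1672, -1.6330]  P^-=[0.1724 -0.0311; -0.0311 0.1599]  S=[0.5853 -0.0191; -0.0191 0.2653]  K=[0.3049 0.0735; -0.0757 0.5666]  nu=[-0.6122, 4.3695]  x^+=[0.3019, 0.8890]  P^+=[0.1174 -0.0255; -0.0255 0.0697]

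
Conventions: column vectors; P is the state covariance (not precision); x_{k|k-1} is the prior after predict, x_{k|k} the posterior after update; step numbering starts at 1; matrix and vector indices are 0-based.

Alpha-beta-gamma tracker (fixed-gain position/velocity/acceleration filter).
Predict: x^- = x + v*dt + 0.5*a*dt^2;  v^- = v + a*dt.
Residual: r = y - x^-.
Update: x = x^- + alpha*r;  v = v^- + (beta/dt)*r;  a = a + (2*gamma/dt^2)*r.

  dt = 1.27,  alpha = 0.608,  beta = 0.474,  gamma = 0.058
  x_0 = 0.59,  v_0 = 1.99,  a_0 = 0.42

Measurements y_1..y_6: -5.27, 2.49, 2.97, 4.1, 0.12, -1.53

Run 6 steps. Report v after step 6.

step 1: x_pred=3.4560  r=-8.7260  x^+=-1.8494  v^+=-0.7334  a^+=-0.2076
step 2: x_pred=-2.9482  r=5.4382  x^+=0.3582  v^+=1.0327  a^+=0.1835
step 3: x_pred=1.8177  r=1.1523  x^+=2.5183  v^+=1.6958  a^+=0.2664
step 4: x_pred=4.8869  r=-0.7869  x^+=4.4085  v^+=1.7405  a^+=0.2098
step 5: x_pred=6.7881  r=-6.6681  x^+=2.7339  v^+=-0.4818  a^+=-0.2697
step 6: x_pred=1.9045  r=-3.4345  x^+=-0.1837  v^+=-2.1062  a^+=-0.5168

v_post = -2.1062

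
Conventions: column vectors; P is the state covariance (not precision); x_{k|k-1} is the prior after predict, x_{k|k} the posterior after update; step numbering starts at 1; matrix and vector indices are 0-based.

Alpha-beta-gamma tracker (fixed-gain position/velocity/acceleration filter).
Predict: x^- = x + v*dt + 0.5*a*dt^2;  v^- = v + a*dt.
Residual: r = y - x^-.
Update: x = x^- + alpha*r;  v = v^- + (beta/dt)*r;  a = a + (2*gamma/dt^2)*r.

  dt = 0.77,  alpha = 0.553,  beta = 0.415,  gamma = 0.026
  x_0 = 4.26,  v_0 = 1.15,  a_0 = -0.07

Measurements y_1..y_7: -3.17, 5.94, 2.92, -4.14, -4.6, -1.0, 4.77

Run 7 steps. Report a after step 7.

a_post = 0.7001

step 1: x_pred=5.1247  r=-8.2947  x^+=0.5378  v^+=-3.3744  a^+=-0.7975
step 2: x_pred=-2.2970  r=8.2370  x^+=2.2581  v^+=0.4509  a^+=-0.0751
step 3: x_pred=2.5830  r=0.3370  x^+=2.7694  v^+=0.5747  a^+=-0.0455
step 4: x_pred=3.1984  r=-7.3384  x^+=-0.8597  v^+=-3.4154  a^+=-0.6891
step 5: x_pred=-3.6939  r=-0.9061  x^+=-4.1950  v^+=-4.4344  a^+=-0.7686
step 6: x_pred=-7.8373  r=6.8373  x^+=-4.0563  v^+=-1.3412  a^+=-0.1689
step 7: x_pred=-5.1391  r=9.9091  x^+=0.3406  v^+=3.8694  a^+=0.7001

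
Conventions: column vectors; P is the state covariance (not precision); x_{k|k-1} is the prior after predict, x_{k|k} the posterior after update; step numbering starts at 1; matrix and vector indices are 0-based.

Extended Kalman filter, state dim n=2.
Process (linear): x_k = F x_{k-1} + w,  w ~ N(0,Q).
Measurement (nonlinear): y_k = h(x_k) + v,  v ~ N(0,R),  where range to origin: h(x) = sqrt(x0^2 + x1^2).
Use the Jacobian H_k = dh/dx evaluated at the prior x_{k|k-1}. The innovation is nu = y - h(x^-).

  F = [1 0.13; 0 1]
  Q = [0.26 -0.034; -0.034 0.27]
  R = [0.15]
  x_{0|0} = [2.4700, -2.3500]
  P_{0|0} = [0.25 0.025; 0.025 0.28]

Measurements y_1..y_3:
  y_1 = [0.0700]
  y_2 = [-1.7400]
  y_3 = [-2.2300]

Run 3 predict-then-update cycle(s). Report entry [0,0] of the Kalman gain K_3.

K[0,0] = -0.7448

step 1: x^-=[2.1645, -2.3500]  P^-=[0.5212 0.0274; 0.0274 0.5500]  H_jac=[0.6775 -0.7355]  S=[0.6595]  K=[0.5049; -0.5853]  nu=[-3.1249]  x^+=[0.5867, -0.5210]  P^+=[0.3531 0.2223; 0.2223 0.3241]
step 2: x^-=[0.5190, -0.5210]  P^-=[0.6764 0.2304; 0.2304 0.5941]  H_jac=[0.7057 -0.7085]  S=[0.5547]  K=[0.5663; -0.4657]  nu=[-2.4754]  x^+=[-0.8828, 0.6317]  P^+=[0.4985 0.3767; 0.3767 0.4738]
step 3: x^-=[-0.8007, 0.6317]  P^-=[0.8645 0.4043; 0.4043 0.7438]  H_jac=[-0.7851 0.6194]  S=[0.5750]  K=[-0.7448; 0.2493]  nu=[-3.2499]  x^+=[1.6198, -0.1785]  P^+=[0.5455 0.5110; 0.5110 0.7081]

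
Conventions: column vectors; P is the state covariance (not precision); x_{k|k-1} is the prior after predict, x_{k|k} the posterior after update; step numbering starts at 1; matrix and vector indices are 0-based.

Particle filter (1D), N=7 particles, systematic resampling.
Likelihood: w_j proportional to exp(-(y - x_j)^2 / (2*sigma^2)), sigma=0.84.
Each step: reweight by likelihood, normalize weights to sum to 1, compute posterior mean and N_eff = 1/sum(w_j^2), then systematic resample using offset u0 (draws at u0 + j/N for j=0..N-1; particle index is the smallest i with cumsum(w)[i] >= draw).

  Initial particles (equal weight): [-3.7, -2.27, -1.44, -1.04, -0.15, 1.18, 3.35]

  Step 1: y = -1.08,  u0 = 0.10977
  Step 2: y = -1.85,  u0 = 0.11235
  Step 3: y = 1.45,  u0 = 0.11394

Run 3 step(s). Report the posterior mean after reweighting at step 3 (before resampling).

post_mean = -0.3161

step 1: w=[0.0027, 0.1285, 0.3196, 0.3500, 0.1898, 0.0094, 0.0000]  mean=-1.1432  Neff=3.6064  idx=[1, 2, 2, 3, 3, 4, 4]
step 2: w=[0.2115, 0.2128, 0.2128, 0.1506, 0.1506, 0.0309, 0.0309]  mean=-1.4153  Neff=5.4788  idx=[0, 1, 1, 2, 3, 4, 6]
step 3: w=[0.0003, 0.0137, 0.0137, 0.0137, 0.0631, 0.0631, 0.8323]  mean=-0.3161  Neff=1.4260  idx=[5, 6, 6, 6, 6, 6, 6]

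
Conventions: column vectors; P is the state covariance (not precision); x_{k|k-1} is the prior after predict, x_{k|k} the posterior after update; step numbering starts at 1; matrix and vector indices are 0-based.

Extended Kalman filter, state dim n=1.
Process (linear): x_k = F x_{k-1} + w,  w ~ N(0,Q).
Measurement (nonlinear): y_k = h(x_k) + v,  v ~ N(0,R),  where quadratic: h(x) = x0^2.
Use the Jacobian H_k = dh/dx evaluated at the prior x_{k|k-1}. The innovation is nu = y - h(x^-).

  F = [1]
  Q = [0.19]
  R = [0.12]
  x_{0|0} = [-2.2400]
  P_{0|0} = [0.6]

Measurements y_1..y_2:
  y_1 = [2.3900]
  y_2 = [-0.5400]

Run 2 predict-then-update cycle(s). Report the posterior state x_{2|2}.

step 1: x^-=[-2.2400]  P^-=[0.7900]  H_jac=[-4.4800]  S=[15.9756]  K=[-0.2215]  nu=[-2.6276]  x^+=[-1.6579]  P^+=[0.0059]
step 2: x^-=[-1.6579]  P^-=[0.1959]  H_jac=[-3.3158]  S=[2.2742]  K=[-0.2857]  nu=[-3.2886]  x^+=[-0.7184]  P^+=[0.0103]

x_post = [-0.7184]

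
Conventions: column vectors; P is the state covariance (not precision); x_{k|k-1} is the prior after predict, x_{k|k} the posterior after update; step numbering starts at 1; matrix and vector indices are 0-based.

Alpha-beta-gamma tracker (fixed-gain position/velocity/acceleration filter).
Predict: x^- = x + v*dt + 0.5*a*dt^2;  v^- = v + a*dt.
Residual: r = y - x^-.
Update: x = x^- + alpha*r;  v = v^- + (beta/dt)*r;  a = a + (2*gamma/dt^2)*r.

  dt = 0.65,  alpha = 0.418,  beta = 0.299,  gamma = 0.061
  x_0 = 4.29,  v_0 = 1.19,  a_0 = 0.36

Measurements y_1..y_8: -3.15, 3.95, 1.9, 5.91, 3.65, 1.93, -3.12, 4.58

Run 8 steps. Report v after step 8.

v_post = -0.8678

step 1: x_pred=5.1396  r=-8.2896  x^+=1.6745  v^+=-2.3892  a^+=-2.0337
step 2: x_pred=-0.3081  r=4.2581  x^+=1.4718  v^+=-1.7524  a^+=-0.8041
step 3: x_pred=0.1629  r=1.7371  x^+=0.8890  v^+=-1.4760  a^+=-0.3025
step 4: x_pred=-0.1343  r=6.0443  x^+=2.3922  v^+=1.1078  a^+=1.4428
step 5: x_pred=3.4171  r=0.2329  x^+=3.5144  v^+=2.1527  a^+=1.5101
step 6: x_pred=5.2327  r=-3.3027  x^+=3.8522  v^+=1.6150  a^+=0.5564
step 7: x_pred=5.0195  r=-8.1395  x^+=1.6172  v^+=-1.7675  a^+=-1.7939
step 8: x_pred=0.0894  r=4.4906  x^+=1.9664  v^+=-0.8678  a^+=-0.4972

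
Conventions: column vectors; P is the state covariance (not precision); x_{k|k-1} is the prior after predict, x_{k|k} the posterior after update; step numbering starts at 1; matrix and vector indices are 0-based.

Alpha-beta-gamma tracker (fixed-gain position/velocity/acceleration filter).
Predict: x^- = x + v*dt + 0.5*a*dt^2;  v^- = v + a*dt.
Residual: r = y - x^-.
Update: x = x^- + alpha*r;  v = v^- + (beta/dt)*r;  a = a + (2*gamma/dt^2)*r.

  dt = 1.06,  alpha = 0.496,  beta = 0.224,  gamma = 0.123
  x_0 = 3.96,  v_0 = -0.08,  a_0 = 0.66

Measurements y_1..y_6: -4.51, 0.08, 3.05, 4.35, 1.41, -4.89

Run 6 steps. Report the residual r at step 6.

resid = -10.4123

step 1: x_pred=4.2460  r=-8.7560  x^+=-0.0970  v^+=-1.2307  a^+=-1.2570
step 2: x_pred=-2.1077  r=2.1877  x^+=-1.0226  v^+=-2.1009  a^+=-0.7780
step 3: x_pred=-3.6866  r=6.7366  x^+=-0.3453  v^+=-1.5020  a^+=0.6969
step 4: x_pred=-1.5459  r=5.8959  x^+=1.3785  v^+=0.4826  a^+=1.9877
step 5: x_pred=3.0067  r=-1.5967  x^+=2.2148  v^+=2.2522  a^+=1.6381
step 6: x_pred=5.5223  r=-10.4123  x^+=0.3578  v^+=1.7882  a^+=-0.6415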